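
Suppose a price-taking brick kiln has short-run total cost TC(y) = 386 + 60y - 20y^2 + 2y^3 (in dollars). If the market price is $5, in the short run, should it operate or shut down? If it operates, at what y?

Shut down

Variable cost is VC = 60y - 20y^2 + 2y^3, so AVC = VC/y = 60 - 20y + 2y^2 and MC = dTC/dy = 60 - 40y + 6y^2.
The AVC parabola has its vertex at y = 20/4 = 5, where AVC = 60 - 20·5 + 2·5^2 = $10.
P = $5 lies below min AVC = $10; no output level covers variable cost.
Shutting down limits the loss to fixed cost, $386.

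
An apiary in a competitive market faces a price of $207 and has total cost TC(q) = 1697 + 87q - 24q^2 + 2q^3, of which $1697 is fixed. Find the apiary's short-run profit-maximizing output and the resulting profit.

AVC = 87 - 24q + 2q^2 has its minimum $15 at q = 6; price $207 clears that bar, so the firm operates.
With MC = 87 - 48q + 6q^2, P = MC on the upward-sloping part at q* = 10.
TR = 207·10 = 2070. TC = 1697 + 470 = 2167. Profit = 2070 − 2167 = -$97.
That loss of $97 beats the $1697 the firm would lose by shutting down; producing recovers $1600 of fixed cost.

Profit = -$97 at q = 10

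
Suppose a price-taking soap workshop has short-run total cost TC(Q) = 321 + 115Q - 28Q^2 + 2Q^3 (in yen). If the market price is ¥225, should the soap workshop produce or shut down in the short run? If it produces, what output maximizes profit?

Produce at Q = 11

Strip out fixed cost: VC = 115Q - 28Q^2 + 2Q^3. Then AVC = 115 - 28Q + 2Q^2 and MC = 115 - 56Q + 6Q^2.
AVC hits its minimum where MC = AVC, at Q = 7, giving min AVC = 115 - 28·7 + 2·7^2 = ¥17.
Since P = ¥225 ≥ min AVC = ¥17, price covers variable cost and the firm should produce.
P = MC gives -110 - 56Q + 6Q^2 = 0, with roots -5/3 and 11. Take the larger (rising MC): Q* = 11.
Check: AVC at Q = 11 is ¥49 ≤ P, so revenue covers variable cost.
Profit = P·Q − TC = 225·11 − 860 = ¥1615.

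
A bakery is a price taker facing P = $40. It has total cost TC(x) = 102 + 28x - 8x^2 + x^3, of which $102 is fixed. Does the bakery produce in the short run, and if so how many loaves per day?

Produce at x = 6

Variable cost is VC = 28x - 8x^2 + x^3, so AVC = VC/x = 28 - 8x + x^2 and MC = dTC/dx = 28 - 16x + 3x^2.
The AVC parabola has its vertex at x = 8/2 = 4, where AVC = 28 - 8·4 + 4^2 = $12.
Since P = $40 ≥ min AVC = $12, price covers variable cost and the firm should produce.
Solving P = MC: -12 - 16x + 3x^2 = 0 ⇒ x = -2/3 or 6. On the upward-sloping branch, x* = 6.
Check: AVC at x = 6 is $16 ≤ P, so revenue covers variable cost.
Profit = P·x − TC = 40·6 − 198 = $42.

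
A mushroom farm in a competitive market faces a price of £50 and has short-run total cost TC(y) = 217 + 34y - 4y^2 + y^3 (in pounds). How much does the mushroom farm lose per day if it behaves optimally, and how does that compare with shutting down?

AVC = 34 - 4y + y^2; min AVC = £30 at y = 2. Since P = £50 ≥ min AVC, the firm produces.
With MC = 34 - 8y + 3y^2, P = MC on the upward-sloping part at y* = 4.
TR = 50·4 = 200. TC = 217 + 136 = 353. Profit = 200 − 353 = -£153.
That loss of £153 beats the £217 the firm would lose by shutting down; producing recovers £64 of fixed cost.

Profit = -£153 at y = 4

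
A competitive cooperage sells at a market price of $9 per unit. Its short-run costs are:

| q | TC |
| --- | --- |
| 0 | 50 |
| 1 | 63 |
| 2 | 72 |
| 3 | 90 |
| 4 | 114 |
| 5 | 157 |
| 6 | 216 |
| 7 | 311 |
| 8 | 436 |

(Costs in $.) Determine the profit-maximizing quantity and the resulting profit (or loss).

Compute π = P·q − TC at each output: q=0: -50; q=1: -54; q=2: -54; q=3: -63; q=4: -78; q=5: -112; q=6: -162; q=7: -248; q=8: -364.
Profit is highest at q = 0. Equivalently, the lowest AVC in the table is 22/2 ≈ $11 at q = 2, and P = $9 falls below it — price never covers variable cost, so the firm shuts down and loses only its fixed cost.

q = 0 (shut down); profit = -$50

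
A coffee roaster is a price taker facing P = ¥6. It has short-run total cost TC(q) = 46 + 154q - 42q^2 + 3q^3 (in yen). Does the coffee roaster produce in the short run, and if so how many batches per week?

Variable cost is VC = 154q - 42q^2 + 3q^3, so AVC = VC/q = 154 - 42q + 3q^2 and MC = dTC/dq = 154 - 84q + 9q^2.
AVC hits its minimum where MC = AVC, at q = 7, giving min AVC = 154 - 42·7 + 3·7^2 = ¥7.
P = ¥6 lies below min AVC = ¥7; no output level covers variable cost.
Shutting down limits the loss to fixed cost, ¥46.

Shut down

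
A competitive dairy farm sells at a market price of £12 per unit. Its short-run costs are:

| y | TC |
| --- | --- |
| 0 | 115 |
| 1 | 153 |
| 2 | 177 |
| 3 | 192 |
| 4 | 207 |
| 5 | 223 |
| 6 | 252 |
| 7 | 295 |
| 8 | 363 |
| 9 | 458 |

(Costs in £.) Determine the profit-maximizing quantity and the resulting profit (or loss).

y = 0 (shut down); profit = -£115

Tabulate TR − TC: y=0: -115; y=1: -141; y=2: -153; y=3: -156; y=4: -159; y=5: -163; y=6: -180; y=7: -211; y=8: -267; y=9: -350.
Profit is highest at y = 0. Equivalently, the lowest AVC in the table is 108/5 ≈ £21.60 at y = 5, and P = £12 falls below it — price never covers variable cost, so the firm shuts down and loses only its fixed cost.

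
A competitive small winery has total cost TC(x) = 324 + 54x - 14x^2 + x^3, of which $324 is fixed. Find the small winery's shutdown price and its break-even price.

Shutdown price = $5; break-even price = $45

AVC = 54 - 14x + x^2; minimized at x = 7, giving min AVC = $5. That is the shutdown price.
ATC = 324/x + 54 - 14x + x^2. Setting dATC/dx = −324/x^2 − 14 + 2x = 0 gives x = 9 (since 2·9^3 − 14·9^2 = 324).
min ATC = 324/9 + 54 − 14·9 + 9^2 = $45. That is the break-even price.
For $5 ≤ P < $45 the firm produces at a loss; below $5 it shuts down.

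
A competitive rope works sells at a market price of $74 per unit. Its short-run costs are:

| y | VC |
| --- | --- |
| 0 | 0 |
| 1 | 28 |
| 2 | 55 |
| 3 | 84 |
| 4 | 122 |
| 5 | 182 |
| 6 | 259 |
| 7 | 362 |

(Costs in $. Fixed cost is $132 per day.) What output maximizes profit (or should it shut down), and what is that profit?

Profit at each row (π = 74y − TC): y=0: -132; y=1: -86; y=2: -39; y=3: 6; y=4: 42; y=5: 56; y=6: 53; y=7: 24.
Profit is maximized at y = 5. AVC there is 182/5 = $36.40 ≤ P, so producing beats shutting down (which would give -$132).

y = 5; profit = $56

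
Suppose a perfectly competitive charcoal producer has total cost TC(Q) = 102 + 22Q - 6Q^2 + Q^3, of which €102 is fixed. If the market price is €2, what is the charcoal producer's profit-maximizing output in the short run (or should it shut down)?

Variable cost is VC = 22Q - 6Q^2 + Q^3, so AVC = VC/Q = 22 - 6Q + Q^2 and MC = dTC/dQ = 22 - 12Q + 3Q^2.
AVC is minimized where dAVC/dQ = -6 + 2Q = 0, at Q = 3; min AVC = 22 - 6·3 + 3^2 = €13.
P = €2 lies below min AVC = €13; no output level covers variable cost.
Best response: produce nothing and absorb the €102 fixed cost.

Shut down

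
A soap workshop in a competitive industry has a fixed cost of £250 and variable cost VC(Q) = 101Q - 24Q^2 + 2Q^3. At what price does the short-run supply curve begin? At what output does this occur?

£29 per unit, at Q = 6

Short-run supply begins at min AVC. From VC = 101Q - 24Q^2 + 2Q^3, AVC = 101 - 24Q + 2Q^2.
At the minimum of AVC, MC = AVC. MC = 101 - 48Q + 6Q^2; setting MC = AVC gives 4Q^2 - 24Q = 0, so Q = 6. min AVC = 29.
For P < £29 the firm produces nothing.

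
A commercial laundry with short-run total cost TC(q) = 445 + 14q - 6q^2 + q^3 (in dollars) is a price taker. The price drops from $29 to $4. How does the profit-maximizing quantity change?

MC = 14 - 12q + 3q^2; the shutdown threshold is min AVC = $5 (at q = 3).
With P = $29 above the shutdown price, P = MC gives q = 5.
At P = $4 < min AVC = $5, price no longer covers variable cost at any output, so the firm shuts down: q = 0.

Output falls from 5 to 0 (the firm shuts down)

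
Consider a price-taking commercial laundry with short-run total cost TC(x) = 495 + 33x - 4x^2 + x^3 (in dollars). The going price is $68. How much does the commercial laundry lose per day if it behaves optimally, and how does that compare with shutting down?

Profit = -$345 at x = 5

AVC = 33 - 4x + x^2; min AVC = $29 at x = 2. Since P = $68 ≥ min AVC, the firm produces.
MC = 33 - 8x + 3x^2. Setting P = MC and taking the root on the rising branch gives x* = 5.
TR = 68·5 = 340. TC = 495 + 190 = 685. Profit = 340 − 685 = -$345.
Shutting down would mean losing the fixed cost of $495, so operating at a loss of $345 is better by $150.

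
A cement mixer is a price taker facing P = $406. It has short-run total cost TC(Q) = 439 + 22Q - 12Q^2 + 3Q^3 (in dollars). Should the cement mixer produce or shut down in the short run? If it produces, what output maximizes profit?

From TC, MC = TC'(Q) = 22 - 24Q + 9Q^2 and AVC = VC/Q = 22 - 12Q + 3Q^2.
The AVC parabola has its vertex at Q = 12/6 = 2, where AVC = 22 - 12·2 + 3·2^2 = $10.
Because $406 ≥ $10, revenue can cover variable cost; the firm operates.
Set P = MC: 406 = 22 - 24Q + 9Q^2 → -384 - 24Q + 9Q^2 = 0. The roots are Q = -16/3 and Q = 8; the profit-maximizing output is on the rising part of MC, so Q* = 8.
Check: AVC at Q = 8 is $118 ≤ P, so revenue covers variable cost.
Profit = P·Q − TC = 406·8 − 1383 = $1865.

Produce at Q = 8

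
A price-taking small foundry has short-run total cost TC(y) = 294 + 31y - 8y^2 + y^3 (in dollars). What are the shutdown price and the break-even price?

Shutdown price = $15; break-even price = $66

Shutdown price = min AVC. AVC = 31 - 8y + y^2, with vertex at y = 4 and minimum $15.
ATC = 294/y + 31 - 8y + y^2. Setting dATC/dy = −294/y^2 − 8 + 2y = 0 gives y = 7 (since 2·7^3 − 8·7^2 = 294).
min ATC = 294/7 + 31 − 8·7 + 7^2 = $66. That is the break-even price.
Between these two prices the firm operates at a loss; above $66 it earns a profit.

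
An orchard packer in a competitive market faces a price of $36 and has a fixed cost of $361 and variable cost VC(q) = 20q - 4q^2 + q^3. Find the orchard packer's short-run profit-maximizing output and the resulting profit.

Profit = -$297 at q = 4

AVC = 20 - 4q + q^2 has its minimum $16 at q = 2; price $36 clears that bar, so the firm operates.
MC = 20 - 8q + 3q^2. Setting P = MC and taking the root on the rising branch gives q* = 4.
TR = 36·4 = 144. TC = 361 + 80 = 441. Profit = 144 − 441 = -$297.
That loss of $297 beats the $361 the firm would lose by shutting down; producing recovers $64 of fixed cost.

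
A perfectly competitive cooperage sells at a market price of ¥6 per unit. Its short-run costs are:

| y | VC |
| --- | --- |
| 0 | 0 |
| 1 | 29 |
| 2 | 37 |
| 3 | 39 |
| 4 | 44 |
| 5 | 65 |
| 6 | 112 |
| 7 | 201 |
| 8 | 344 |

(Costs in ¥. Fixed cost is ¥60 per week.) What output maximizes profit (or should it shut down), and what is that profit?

y = 0 (shut down); profit = -¥60

Tabulate TR − TC: y=0: -60; y=1: -83; y=2: -85; y=3: -81; y=4: -80; y=5: -95; y=6: -136; y=7: -219; y=8: -356.
Profit is highest at y = 0. Equivalently, the lowest AVC in the table is 44/4 ≈ ¥11 at y = 4, and P = ¥6 falls below it — price never covers variable cost, so the firm shuts down and loses only its fixed cost.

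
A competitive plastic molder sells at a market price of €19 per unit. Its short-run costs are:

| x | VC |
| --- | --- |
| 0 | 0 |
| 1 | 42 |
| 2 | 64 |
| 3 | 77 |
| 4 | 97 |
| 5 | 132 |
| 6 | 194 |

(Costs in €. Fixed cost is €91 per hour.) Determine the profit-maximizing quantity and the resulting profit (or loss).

Compute π = P·x − TC at each output: x=0: -91; x=1: -114; x=2: -117; x=3: -111; x=4: -112; x=5: -128; x=6: -171.
Profit is highest at x = 0. Equivalently, the lowest AVC in the table is 97/4 ≈ €24.25 at x = 4, and P = €19 falls below it — price never covers variable cost, so the firm shuts down and loses only its fixed cost.

x = 0 (shut down); profit = -€91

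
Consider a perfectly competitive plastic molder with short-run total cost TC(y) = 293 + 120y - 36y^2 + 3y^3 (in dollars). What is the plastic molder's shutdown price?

$12 per unit

The shutdown price is the minimum of AVC. VC = 120y - 36y^2 + 3y^3, so AVC = 120 - 36y + 3y^2.
dAVC/dy = -36 + 6y = 0 gives y = 6. min AVC = 120 - 36·6 + 3·6^2 = 12.
For P < $12 the firm produces nothing.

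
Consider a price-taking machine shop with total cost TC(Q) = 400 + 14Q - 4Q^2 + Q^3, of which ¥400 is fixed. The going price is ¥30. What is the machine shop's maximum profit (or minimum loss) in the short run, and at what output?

Profit = -¥336 at Q = 4

AVC = 14 - 4Q + Q^2; min AVC = ¥10 at Q = 2. Since P = ¥30 ≥ min AVC, the firm produces.
MC = 14 - 8Q + 3Q^2. Setting P = MC and taking the root on the rising branch gives Q* = 4.
TR = 30·4 = 120. TC = 400 + 56 = 456. Profit = 120 − 456 = -¥336.
Shutting down would mean losing the fixed cost of ¥400, so operating at a loss of ¥336 is better by ¥64.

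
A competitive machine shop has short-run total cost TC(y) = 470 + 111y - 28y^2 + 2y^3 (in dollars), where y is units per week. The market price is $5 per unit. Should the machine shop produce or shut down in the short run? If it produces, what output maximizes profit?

Variable cost is VC = 111y - 28y^2 + 2y^3, so AVC = VC/y = 111 - 28y + 2y^2 and MC = dTC/dy = 111 - 56y + 6y^2.
The AVC parabola has its vertex at y = 28/4 = 7, where AVC = 111 - 28·7 + 2·7^2 = $13.
P = $5 lies below min AVC = $13; no output level covers variable cost.
Shutting down limits the loss to fixed cost, $470.

Shut down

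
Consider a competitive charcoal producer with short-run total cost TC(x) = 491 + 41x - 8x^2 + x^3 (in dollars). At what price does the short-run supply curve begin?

The shutdown price is the minimum of AVC. VC = 41x - 8x^2 + x^3, so AVC = 41 - 8x + x^2.
At the minimum of AVC, MC = AVC. MC = 41 - 16x + 3x^2; setting MC = AVC gives 2x^2 - 8x = 0, so x = 4. min AVC = 25.
So the shutdown price is $25.

$25 per unit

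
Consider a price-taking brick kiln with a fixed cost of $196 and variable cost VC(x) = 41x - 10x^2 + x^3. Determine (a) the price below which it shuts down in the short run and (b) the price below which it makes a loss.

Shutdown price = min AVC. AVC = 41 - 10x + x^2, with vertex at x = 5 and minimum $16.
ATC = 196/x + 41 - 10x + x^2. Setting dATC/dx = −196/x^2 − 10 + 2x = 0 gives x = 7 (since 2·7^3 − 10·7^2 = 196).
min ATC = 196/7 + 41 − 10·7 + 7^2 = $48. That is the break-even price.
Between these two prices the firm operates at a loss; above $48 it earns a profit.

Shutdown price = $16; break-even price = $48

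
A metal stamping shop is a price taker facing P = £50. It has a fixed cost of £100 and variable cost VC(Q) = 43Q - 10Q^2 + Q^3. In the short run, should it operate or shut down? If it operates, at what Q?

From TC, MC = TC'(Q) = 43 - 20Q + 3Q^2 and AVC = VC/Q = 43 - 10Q + Q^2.
AVC is minimized where dAVC/dQ = -10 + 2Q = 0, at Q = 5; min AVC = 43 - 10·5 + 5^2 = £18.
Since P = £50 ≥ min AVC = £18, price covers variable cost and the firm should produce.
P = MC gives -7 - 20Q + 3Q^2 = 0, with roots -1/3 and 7. Take the larger (rising MC): Q* = 7.
Check: AVC at Q = 7 is £22 ≤ P, so revenue covers variable cost.
Profit = P·Q − TC = 50·7 − 254 = £96.

Produce at Q = 7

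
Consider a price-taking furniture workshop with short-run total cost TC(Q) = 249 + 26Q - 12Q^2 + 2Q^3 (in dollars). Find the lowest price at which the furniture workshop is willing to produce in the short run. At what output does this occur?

Short-run supply begins at min AVC. From VC = 26Q - 12Q^2 + 2Q^3, AVC = 26 - 12Q + 2Q^2.
At the minimum of AVC, MC = AVC. MC = 26 - 24Q + 6Q^2; setting MC = AVC gives 4Q^2 - 12Q = 0, so Q = 3. min AVC = 8.
The firm shuts down for any P below $8.

$8 per unit, at Q = 3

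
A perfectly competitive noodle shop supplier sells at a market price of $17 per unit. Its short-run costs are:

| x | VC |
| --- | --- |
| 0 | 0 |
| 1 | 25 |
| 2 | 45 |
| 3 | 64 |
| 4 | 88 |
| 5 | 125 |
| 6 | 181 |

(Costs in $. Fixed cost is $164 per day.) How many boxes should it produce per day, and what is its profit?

Compute π = P·x − TC at each output: x=0: -164; x=1: -172; x=2: -175; x=3: -177; x=4: -184; x=5: -204; x=6: -243.
Profit is highest at x = 0. Equivalently, the lowest AVC in the table is 64/3 ≈ $21.33 at x = 3, and P = $17 falls below it — price never covers variable cost, so the firm shuts down and loses only its fixed cost.

x = 0 (shut down); profit = -$164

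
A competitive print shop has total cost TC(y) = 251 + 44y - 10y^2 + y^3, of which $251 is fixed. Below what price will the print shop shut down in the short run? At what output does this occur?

The shutdown price is the minimum of AVC. VC = 44y - 10y^2 + y^3, so AVC = 44 - 10y + y^2.
At the minimum of AVC, MC = AVC. MC = 44 - 20y + 3y^2; setting MC = AVC gives 2y^2 - 10y = 0, so y = 5. min AVC = 19.
The firm shuts down for any P below $19.

$19 per unit, at y = 5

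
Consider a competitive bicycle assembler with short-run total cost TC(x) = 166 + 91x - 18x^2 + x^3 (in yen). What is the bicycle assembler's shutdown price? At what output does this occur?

The firm shuts down when price falls below the minimum of average variable cost. AVC = VC/x = 91 - 18x + x^2.
dAVC/dx = -18 + 2x = 0 gives x = 9. min AVC = 91 - 18·9 + 9^2 = 10.
So the shutdown price is ¥10.

¥10 per unit, at x = 9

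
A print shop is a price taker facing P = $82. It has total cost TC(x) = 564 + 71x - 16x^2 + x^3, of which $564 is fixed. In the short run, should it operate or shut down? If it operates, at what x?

Produce at x = 11

From TC, MC = TC'(x) = 71 - 32x + 3x^2 and AVC = VC/x = 71 - 16x + x^2.
AVC hits its minimum where MC = AVC, at x = 8, giving min AVC = 71 - 16·8 + 8^2 = $7.
P = $82 exceeds min AVC = $7, so the firm stays open.
Solving P = MC: -11 - 32x + 3x^2 = 0 ⇒ x = -1/3 or 11. On the upward-sloping branch, x* = 11.
Check: AVC at x = 11 is $16 ≤ P, so revenue covers variable cost.
Profit = P·x − TC = 82·11 − 740 = $162.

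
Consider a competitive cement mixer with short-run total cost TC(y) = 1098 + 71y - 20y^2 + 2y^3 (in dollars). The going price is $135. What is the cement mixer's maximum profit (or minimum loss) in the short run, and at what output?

Profit = -$330 at y = 8

AVC = 71 - 20y + 2y^2; min AVC = $21 at y = 5. Since P = $135 ≥ min AVC, the firm produces.
With MC = 71 - 40y + 6y^2, P = MC on the upward-sloping part at y* = 8.
TR = 135·8 = 1080. TC = 1098 + 312 = 1410. Profit = 1080 − 1410 = -$330.
Shutting down would mean losing the fixed cost of $1098, so operating at a loss of $330 is better by $768.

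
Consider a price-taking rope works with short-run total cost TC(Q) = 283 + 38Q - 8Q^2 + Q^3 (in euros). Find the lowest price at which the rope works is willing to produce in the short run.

Short-run supply begins at min AVC. From VC = 38Q - 8Q^2 + Q^3, AVC = 38 - 8Q + Q^2.
At the minimum of AVC, MC = AVC. MC = 38 - 16Q + 3Q^2; setting MC = AVC gives 2Q^2 - 8Q = 0, so Q = 4. min AVC = 22.
So the shutdown price is €22.

€22 per unit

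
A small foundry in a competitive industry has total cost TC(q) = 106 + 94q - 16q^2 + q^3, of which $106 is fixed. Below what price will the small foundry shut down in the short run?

$30 per unit

The shutdown price is the minimum of AVC. VC = 94q - 16q^2 + q^3, so AVC = 94 - 16q + q^2.
At the minimum of AVC, MC = AVC. MC = 94 - 32q + 3q^2; setting MC = AVC gives 2q^2 - 16q = 0, so q = 8. min AVC = 30.
For P < $30 the firm produces nothing.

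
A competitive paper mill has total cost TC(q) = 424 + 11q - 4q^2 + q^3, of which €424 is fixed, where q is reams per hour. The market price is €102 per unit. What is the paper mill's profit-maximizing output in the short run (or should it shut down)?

Produce at q = 7

Variable cost is VC = 11q - 4q^2 + q^3, so AVC = VC/q = 11 - 4q + q^2 and MC = dTC/dq = 11 - 8q + 3q^2.
AVC hits its minimum where MC = AVC, at q = 2, giving min AVC = 11 - 4·2 + 2^2 = €7.
Because €102 ≥ €7, revenue can cover variable cost; the firm operates.
Set P = MC: 102 = 11 - 8q + 3q^2 → -91 - 8q + 3q^2 = 0. The roots are q = -13/3 and q = 7; the profit-maximizing output is on the rising part of MC, so q* = 7.
Check: AVC at q = 7 is €32 ≤ P, so revenue covers variable cost.
Profit = P·q − TC = 102·7 − 648 = €66.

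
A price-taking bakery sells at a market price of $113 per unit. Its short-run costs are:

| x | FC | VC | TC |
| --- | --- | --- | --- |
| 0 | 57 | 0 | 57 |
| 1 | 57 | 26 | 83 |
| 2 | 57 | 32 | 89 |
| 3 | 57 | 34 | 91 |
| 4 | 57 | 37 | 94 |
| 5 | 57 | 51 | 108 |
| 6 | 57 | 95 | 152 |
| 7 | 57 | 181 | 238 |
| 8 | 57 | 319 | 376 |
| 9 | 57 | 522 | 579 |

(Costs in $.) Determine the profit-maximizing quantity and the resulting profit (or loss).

x = 7; profit = $553

Tabulate TR − TC: x=0: -57; x=1: 30; x=2: 137; x=3: 248; x=4: 358; x=5: 457; x=6: 526; x=7: 553; x=8: 528; x=9: 438.
Profit is maximized at x = 7. AVC there is 181/7 = $25.86 ≤ P, so producing beats shutting down (which would give -$57).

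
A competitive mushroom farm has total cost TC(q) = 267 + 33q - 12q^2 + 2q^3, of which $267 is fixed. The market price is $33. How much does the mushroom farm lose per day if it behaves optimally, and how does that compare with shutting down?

Profit = -$203 at q = 4

AVC = 33 - 12q + 2q^2; min AVC = $15 at q = 3. Since P = $33 ≥ min AVC, the firm produces.
With MC = 33 - 24q + 6q^2, P = MC on the upward-sloping part at q* = 4.
TR = 33·4 = 132. TC = 267 + 68 = 335. Profit = 132 − 335 = -$203.
Shutting down would mean losing the fixed cost of $267, so operating at a loss of $203 is better by $64.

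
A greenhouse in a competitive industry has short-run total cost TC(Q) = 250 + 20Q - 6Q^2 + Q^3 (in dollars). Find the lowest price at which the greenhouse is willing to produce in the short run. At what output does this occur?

$11 per unit, at Q = 3

The firm shuts down when price falls below the minimum of average variable cost. AVC = VC/Q = 20 - 6Q + Q^2.
dAVC/dQ = -6 + 2Q = 0 gives Q = 3. min AVC = 20 - 6·3 + 3^2 = 11.
For P < $11 the firm produces nothing.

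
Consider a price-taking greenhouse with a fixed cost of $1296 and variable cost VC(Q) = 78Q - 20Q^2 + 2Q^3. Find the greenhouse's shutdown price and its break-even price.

AVC = 78 - 20Q + 2Q^2; minimized at Q = 5, giving min AVC = $28. That is the shutdown price.
ATC = 1296/Q + 78 - 20Q + 2Q^2. Setting dATC/dQ = −1296/Q^2 − 20 + 4Q = 0 gives Q = 9 (since 4·9^3 − 20·9^2 = 1296).
min ATC = 1296/9 + 78 − 20·9 + 2·9^2 = $204. That is the break-even price.
For $28 ≤ P < $204 the firm produces at a loss; below $28 it shuts down.

Shutdown price = $28; break-even price = $204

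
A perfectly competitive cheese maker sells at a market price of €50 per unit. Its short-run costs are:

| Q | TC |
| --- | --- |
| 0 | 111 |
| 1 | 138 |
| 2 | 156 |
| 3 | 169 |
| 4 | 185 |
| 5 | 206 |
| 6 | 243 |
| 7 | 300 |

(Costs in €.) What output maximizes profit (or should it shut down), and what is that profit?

Profit at each row (π = 50Q − TC): Q=0: -111; Q=1: -88; Q=2: -56; Q=3: -19; Q=4: 15; Q=5: 44; Q=6: 57; Q=7: 50.
Profit is maximized at Q = 6. AVC there is 132/6 = €22 ≤ P, so producing beats shutting down (which would give -€111).

Q = 6; profit = €57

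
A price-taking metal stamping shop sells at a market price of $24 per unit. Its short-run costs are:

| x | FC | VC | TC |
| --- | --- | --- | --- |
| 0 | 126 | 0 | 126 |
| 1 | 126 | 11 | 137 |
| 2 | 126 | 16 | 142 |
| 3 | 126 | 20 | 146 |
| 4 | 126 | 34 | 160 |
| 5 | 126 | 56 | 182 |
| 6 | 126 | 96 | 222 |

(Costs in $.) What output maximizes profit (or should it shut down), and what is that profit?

Compute π = P·x − TC at each output: x=0: -126; x=1: -113; x=2: -94; x=3: -74; x=4: -64; x=5: -62; x=6: -78.
Profit is maximized at x = 5. AVC there is 56/5 = $11.20 ≤ P, so producing beats shutting down (which would give -$126).

x = 5; profit = -$62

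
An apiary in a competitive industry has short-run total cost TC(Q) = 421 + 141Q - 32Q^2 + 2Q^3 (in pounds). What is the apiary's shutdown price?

The firm shuts down when price falls below the minimum of average variable cost. AVC = VC/Q = 141 - 32Q + 2Q^2.
dAVC/dQ = -32 + 4Q = 0 gives Q = 8. min AVC = 141 - 32·8 + 2·8^2 = 13.
The firm shuts down for any P below £13.

£13 per unit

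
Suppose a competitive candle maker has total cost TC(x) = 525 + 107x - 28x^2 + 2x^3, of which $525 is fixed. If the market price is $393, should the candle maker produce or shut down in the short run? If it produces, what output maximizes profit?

From TC, MC = TC'(x) = 107 - 56x + 6x^2 and AVC = VC/x = 107 - 28x + 2x^2.
AVC is minimized where dAVC/dx = -28 + 4x = 0, at x = 7; min AVC = 107 - 28·7 + 2·7^2 = $9.
Since P = $393 ≥ min AVC = $9, price covers variable cost and the firm should produce.
Solving P = MC: -286 - 56x + 6x^2 = 0 ⇒ x = -11/3 or 13. On the upward-sloping branch, x* = 13.
Check: AVC at x = 13 is $81 ≤ P, so revenue covers variable cost.
Profit = P·x − TC = 393·13 − 1578 = $3531.

Produce at x = 13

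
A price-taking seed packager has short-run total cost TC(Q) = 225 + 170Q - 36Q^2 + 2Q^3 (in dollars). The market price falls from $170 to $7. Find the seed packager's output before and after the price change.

Output falls from 12 to 0 (the firm shuts down)

AVC = 170 - 36Q + 2Q^2, minimized at Q = 9 where min AVC = $8. MC = 170 - 72Q + 6Q^2.
With P = $170 above the shutdown price, P = MC gives Q = 12.
At P = $7 < min AVC = $8, price no longer covers variable cost at any output, so the firm shuts down: Q = 0.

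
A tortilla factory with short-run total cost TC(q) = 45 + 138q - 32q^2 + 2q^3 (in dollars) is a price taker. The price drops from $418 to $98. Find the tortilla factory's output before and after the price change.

AVC = 138 - 32q + 2q^2, minimized at q = 8 where min AVC = $10. MC = 138 - 64q + 6q^2.
With P = $418 above the shutdown price, P = MC gives q = 14.
At P = $98 ≥ min AVC, set P = MC: q = 10. The firm stays open but cuts output.

Output falls from 14 to 10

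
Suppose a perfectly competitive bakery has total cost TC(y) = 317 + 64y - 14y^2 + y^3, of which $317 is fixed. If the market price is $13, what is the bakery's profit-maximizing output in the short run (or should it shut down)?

Variable cost is VC = 64y - 14y^2 + y^3, so AVC = VC/y = 64 - 14y + y^2 and MC = dTC/dy = 64 - 28y + 3y^2.
AVC is minimized where dAVC/dy = -14 + 2y = 0, at y = 7; min AVC = 64 - 14·7 + 7^2 = $15.
Since P = $13 < min AVC = $15, price fails to cover variable cost at any output.
The firm minimizes its loss by shutting down and losing only its fixed cost of $317.

Shut down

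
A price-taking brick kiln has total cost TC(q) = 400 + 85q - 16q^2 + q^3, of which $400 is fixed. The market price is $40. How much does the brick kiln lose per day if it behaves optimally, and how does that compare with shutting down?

Profit = -$238 at q = 9

AVC = 85 - 16q + q^2; min AVC = $21 at q = 8. Since P = $40 ≥ min AVC, the firm produces.
With MC = 85 - 32q + 3q^2, P = MC on the upward-sloping part at q* = 9.
TR = 40·9 = 360. TC = 400 + 198 = 598. Profit = 360 − 598 = -$238.
By producing, the firm covers all variable cost plus $162 of fixed cost; shutting down would lose the full $400.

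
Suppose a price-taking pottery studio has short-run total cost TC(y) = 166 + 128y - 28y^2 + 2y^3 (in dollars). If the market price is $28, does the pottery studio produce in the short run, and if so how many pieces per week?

Shut down

Variable cost is VC = 128y - 28y^2 + 2y^3, so AVC = VC/y = 128 - 28y + 2y^2 and MC = dTC/dy = 128 - 56y + 6y^2.
AVC is minimized where dAVC/dy = -28 + 4y = 0, at y = 7; min AVC = 128 - 28·7 + 2·7^2 = $30.
P = $28 lies below min AVC = $30; no output level covers variable cost.
Shutting down limits the loss to fixed cost, $166.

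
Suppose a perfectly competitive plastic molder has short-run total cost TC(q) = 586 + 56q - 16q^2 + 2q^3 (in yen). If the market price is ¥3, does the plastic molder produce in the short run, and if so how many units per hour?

Strip out fixed cost: VC = 56q - 16q^2 + 2q^3. Then AVC = 56 - 16q + 2q^2 and MC = 56 - 32q + 6q^2.
AVC is minimized where dAVC/dq = -16 + 4q = 0, at q = 4; min AVC = 56 - 16·4 + 2·4^2 = ¥24.
Since P = ¥3 < min AVC = ¥24, price fails to cover variable cost at any output.
The firm minimizes its loss by shutting down and losing only its fixed cost of ¥586.

Shut down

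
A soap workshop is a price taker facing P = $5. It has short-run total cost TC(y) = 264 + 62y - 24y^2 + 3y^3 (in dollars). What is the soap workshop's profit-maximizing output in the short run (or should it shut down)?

Variable cost is VC = 62y - 24y^2 + 3y^3, so AVC = VC/y = 62 - 24y + 3y^2 and MC = dTC/dy = 62 - 48y + 9y^2.
AVC hits its minimum where MC = AVC, at y = 4, giving min AVC = 62 - 24·4 + 3·4^2 = $14.
With P < min AVC ($5 < $14), every unit sold adds to the loss.
The firm minimizes its loss by shutting down and losing only its fixed cost of $264.

Shut down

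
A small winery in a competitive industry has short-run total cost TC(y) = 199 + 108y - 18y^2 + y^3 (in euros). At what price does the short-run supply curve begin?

Short-run supply begins at min AVC. From VC = 108y - 18y^2 + y^3, AVC = 108 - 18y + y^2.
dAVC/dy = -18 + 2y = 0 gives y = 9. min AVC = 108 - 18·9 + 9^2 = 27.
So the shutdown price is €27.

€27 per unit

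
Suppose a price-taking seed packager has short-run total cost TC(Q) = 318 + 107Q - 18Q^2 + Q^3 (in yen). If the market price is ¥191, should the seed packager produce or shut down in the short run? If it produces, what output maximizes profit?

Produce at Q = 14

Variable cost is VC = 107Q - 18Q^2 + Q^3, so AVC = VC/Q = 107 - 18Q + Q^2 and MC = dTC/dQ = 107 - 36Q + 3Q^2.
The AVC parabola has its vertex at Q = 18/2 = 9, where AVC = 107 - 18·9 + 9^2 = ¥26.
P = ¥191 exceeds min AVC = ¥26, so the firm stays open.
Solving P = MC: -84 - 36Q + 3Q^2 = 0 ⇒ Q = -2 or 14. On the upward-sloping branch, Q* = 14.
Check: AVC at Q = 14 is ¥51 ≤ P, so revenue covers variable cost.
Profit = P·Q − TC = 191·14 − 1032 = ¥1642.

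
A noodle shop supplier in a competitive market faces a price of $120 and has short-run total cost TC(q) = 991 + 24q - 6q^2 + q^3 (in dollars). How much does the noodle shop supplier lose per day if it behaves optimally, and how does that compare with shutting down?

AVC = 24 - 6q + q^2; min AVC = $15 at q = 3. Since P = $120 ≥ min AVC, the firm produces.
With MC = 24 - 12q + 3q^2, P = MC on the upward-sloping part at q* = 8.
TR = 120·8 = 960. TC = 991 + 320 = 1311. Profit = 960 − 1311 = -$351.
Shutting down would mean losing the fixed cost of $991, so operating at a loss of $351 is better by $640.

Profit = -$351 at q = 8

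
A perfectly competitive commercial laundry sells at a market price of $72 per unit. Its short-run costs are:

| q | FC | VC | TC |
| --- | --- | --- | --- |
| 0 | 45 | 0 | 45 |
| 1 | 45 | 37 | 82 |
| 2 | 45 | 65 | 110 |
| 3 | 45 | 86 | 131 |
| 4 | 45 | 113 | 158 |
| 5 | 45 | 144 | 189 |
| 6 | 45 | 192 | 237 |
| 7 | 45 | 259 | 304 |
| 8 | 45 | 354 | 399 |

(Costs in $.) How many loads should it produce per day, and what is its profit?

Tabulate TR − TC: q=0: -45; q=1: -10; q=2: 34; q=3: 85; q=4: 130; q=5: 171; q=6: 195; q=7: 200; q=8: 177.
Profit is maximized at q = 7. AVC there is 259/7 = $37 ≤ P, so producing beats shutting down (which would give -$45).

q = 7; profit = $200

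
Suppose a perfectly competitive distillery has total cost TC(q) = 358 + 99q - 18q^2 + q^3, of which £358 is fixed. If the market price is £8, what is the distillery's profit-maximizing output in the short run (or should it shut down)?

Shut down

Variable cost is VC = 99q - 18q^2 + q^3, so AVC = VC/q = 99 - 18q + q^2 and MC = dTC/dq = 99 - 36q + 3q^2.
AVC hits its minimum where MC = AVC, at q = 9, giving min AVC = 99 - 18·9 + 9^2 = £18.
Since P = £8 < min AVC = £18, price fails to cover variable cost at any output.
Best response: produce nothing and absorb the £358 fixed cost.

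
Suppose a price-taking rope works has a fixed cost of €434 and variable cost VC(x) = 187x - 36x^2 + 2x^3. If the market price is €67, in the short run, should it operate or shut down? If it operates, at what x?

From TC, MC = TC'(x) = 187 - 72x + 6x^2 and AVC = VC/x = 187 - 36x + 2x^2.
AVC is minimized where dAVC/dx = -36 + 4x = 0, at x = 9; min AVC = 187 - 36·9 + 2·9^2 = €25.
Since P = €67 ≥ min AVC = €25, price covers variable cost and the firm should produce.
Solving P = MC: 120 - 72x + 6x^2 = 0 ⇒ x = 2 or 10. On the upward-sloping branch, x* = 10.
Check: AVC at x = 10 is €27 ≤ P, so revenue covers variable cost.
Profit = P·x − TC = 67·10 − 704 = -€34, a loss, but smaller than the €434 fixed cost the firm would lose by shutting down.

Produce at x = 10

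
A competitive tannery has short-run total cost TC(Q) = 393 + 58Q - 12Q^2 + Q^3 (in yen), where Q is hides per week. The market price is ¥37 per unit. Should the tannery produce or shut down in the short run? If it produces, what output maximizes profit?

Produce at Q = 7

From TC, MC = TC'(Q) = 58 - 24Q + 3Q^2 and AVC = VC/Q = 58 - 12Q + Q^2.
The AVC parabola has its vertex at Q = 12/2 = 6, where AVC = 58 - 12·6 + 6^2 = ¥22.
Because ¥37 ≥ ¥22, revenue can cover variable cost; the firm operates.
Set P = MC: 37 = 58 - 24Q + 3Q^2 → 21 - 24Q + 3Q^2 = 0. The roots are Q = 1 and Q = 7; the profit-maximizing output is on the rising part of MC, so Q* = 7.
Check: AVC at Q = 7 is ¥23 ≤ P, so revenue covers variable cost.
Profit = P·Q − TC = 37·7 − 554 = -¥295, a loss, but smaller than the ¥393 fixed cost the firm would lose by shutting down.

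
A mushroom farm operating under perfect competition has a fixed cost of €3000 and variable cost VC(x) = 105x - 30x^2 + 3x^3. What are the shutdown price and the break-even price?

AVC = 105 - 30x + 3x^2; minimized at x = 5, giving min AVC = €30. That is the shutdown price.
ATC = 3000/x + 105 - 30x + 3x^2. Setting dATC/dx = −3000/x^2 − 30 + 6x = 0 gives x = 10 (since 6·10^3 − 30·10^2 = 3000).
min ATC = 3000/10 + 105 − 30·10 + 3·10^2 = €405. That is the break-even price.
For €30 ≤ P < €405 the firm produces at a loss; below €30 it shuts down.

Shutdown price = €30; break-even price = €405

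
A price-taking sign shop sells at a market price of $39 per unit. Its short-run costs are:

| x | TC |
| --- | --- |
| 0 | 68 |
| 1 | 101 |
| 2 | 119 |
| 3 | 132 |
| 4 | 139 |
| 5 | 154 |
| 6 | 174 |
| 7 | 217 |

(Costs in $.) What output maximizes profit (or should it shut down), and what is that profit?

x = 6; profit = $60

Compute π = P·x − TC at each output: x=0: -68; x=1: -62; x=2: -41; x=3: -15; x=4: 17; x=5: 41; x=6: 60; x=7: 56.
Profit is maximized at x = 6. AVC there is 106/6 = $17.67 ≤ P, so producing beats shutting down (which would give -$68).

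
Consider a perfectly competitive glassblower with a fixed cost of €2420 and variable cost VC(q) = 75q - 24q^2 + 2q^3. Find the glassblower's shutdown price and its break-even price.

Shutdown price = €3; break-even price = €273

Shutdown price = min AVC. AVC = 75 - 24q + 2q^2, with vertex at q = 6 and minimum €3.
ATC = 2420/q + 75 - 24q + 2q^2. Setting dATC/dq = −2420/q^2 − 24 + 4q = 0 gives q = 11 (since 4·11^3 − 24·11^2 = 2420).
min ATC = 2420/11 + 75 − 24·11 + 2·11^2 = €273. That is the break-even price.
For €3 ≤ P < €273 the firm produces at a loss; below €3 it shuts down.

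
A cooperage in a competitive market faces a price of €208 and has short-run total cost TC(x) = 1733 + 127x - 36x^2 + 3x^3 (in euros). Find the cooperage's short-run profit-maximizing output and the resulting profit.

Profit = -€275 at x = 9

AVC = 127 - 36x + 3x^2; min AVC = €19 at x = 6. Since P = €208 ≥ min AVC, the firm produces.
MC = 127 - 72x + 9x^2. Setting P = MC and taking the root on the rising branch gives x* = 9.
TR = 208·9 = 1872. TC = 1733 + 414 = 2147. Profit = 1872 − 2147 = -€275.
Shutting down would mean losing the fixed cost of €1733, so operating at a loss of €275 is better by €1458.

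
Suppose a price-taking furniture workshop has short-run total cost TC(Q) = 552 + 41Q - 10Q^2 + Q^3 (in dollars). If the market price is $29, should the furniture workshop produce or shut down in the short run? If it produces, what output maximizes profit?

Produce at Q = 6

Variable cost is VC = 41Q - 10Q^2 + Q^3, so AVC = VC/Q = 41 - 10Q + Q^2 and MC = dTC/dQ = 41 - 20Q + 3Q^2.
The AVC parabola has its vertex at Q = 10/2 = 5, where AVC = 41 - 10·5 + 5^2 = $16.
Because $29 ≥ $16, revenue can cover variable cost; the firm operates.
Solving P = MC: 12 - 20Q + 3Q^2 = 0 ⇒ Q = 2/3 or 6. On the upward-sloping branch, Q* = 6.
Check: AVC at Q = 6 is $17 ≤ P, so revenue covers variable cost.
Profit = P·Q − TC = 29·6 − 654 = -$480, a loss, but smaller than the $552 fixed cost the firm would lose by shutting down.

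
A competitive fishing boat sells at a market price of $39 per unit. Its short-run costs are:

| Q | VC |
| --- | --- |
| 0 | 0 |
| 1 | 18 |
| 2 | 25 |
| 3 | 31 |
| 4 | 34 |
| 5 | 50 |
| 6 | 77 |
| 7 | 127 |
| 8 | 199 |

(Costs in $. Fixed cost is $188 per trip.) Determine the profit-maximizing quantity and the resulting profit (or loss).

Q = 6; profit = -$31

Tabulate TR − TC: Q=0: -188; Q=1: -167; Q=2: -135; Q=3: -102; Q=4: -66; Q=5: -43; Q=6: -31; Q=7: -42; Q=8: -75.
Profit is maximized at Q = 6. AVC there is 77/6 = $12.83 ≤ P, so producing beats shutting down (which would give -$188).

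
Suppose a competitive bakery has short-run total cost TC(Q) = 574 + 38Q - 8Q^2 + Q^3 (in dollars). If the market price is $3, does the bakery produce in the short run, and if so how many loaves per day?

Shut down

Strip out fixed cost: VC = 38Q - 8Q^2 + Q^3. Then AVC = 38 - 8Q + Q^2 and MC = 38 - 16Q + 3Q^2.
AVC is minimized where dAVC/dQ = -8 + 2Q = 0, at Q = 4; min AVC = 38 - 8·4 + 4^2 = $22.
With P < min AVC ($3 < $22), every unit sold adds to the loss.
Best response: produce nothing and absorb the $574 fixed cost.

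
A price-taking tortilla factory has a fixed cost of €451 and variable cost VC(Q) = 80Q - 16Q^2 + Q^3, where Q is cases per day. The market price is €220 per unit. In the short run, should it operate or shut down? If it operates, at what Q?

Produce at Q = 14

Variable cost is VC = 80Q - 16Q^2 + Q^3, so AVC = VC/Q = 80 - 16Q + Q^2 and MC = dTC/dQ = 80 - 32Q + 3Q^2.
The AVC parabola has its vertex at Q = 16/2 = 8, where AVC = 80 - 16·8 + 8^2 = €16.
Since P = €220 ≥ min AVC = €16, price covers variable cost and the firm should produce.
Set P = MC: 220 = 80 - 32Q + 3Q^2 → -140 - 32Q + 3Q^2 = 0. The roots are Q = -10/3 and Q = 14; the profit-maximizing output is on the rising part of MC, so Q* = 14.
Check: AVC at Q = 14 is €52 ≤ P, so revenue covers variable cost.
Profit = P·Q − TC = 220·14 − 1179 = €1901.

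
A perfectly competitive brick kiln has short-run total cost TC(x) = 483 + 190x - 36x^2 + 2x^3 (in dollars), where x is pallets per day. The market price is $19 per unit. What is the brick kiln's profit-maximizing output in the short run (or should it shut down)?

Variable cost is VC = 190x - 36x^2 + 2x^3, so AVC = VC/x = 190 - 36x + 2x^2 and MC = dTC/dx = 190 - 72x + 6x^2.
AVC is minimized where dAVC/dx = -36 + 4x = 0, at x = 9; min AVC = 190 - 36·9 + 2·9^2 = $28.
With P < min AVC ($19 < $28), every unit sold adds to the loss.
Shutting down limits the loss to fixed cost, $483.

Shut down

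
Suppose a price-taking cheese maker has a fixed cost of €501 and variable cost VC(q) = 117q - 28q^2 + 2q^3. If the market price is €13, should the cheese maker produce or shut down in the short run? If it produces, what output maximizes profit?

Variable cost is VC = 117q - 28q^2 + 2q^3, so AVC = VC/q = 117 - 28q + 2q^2 and MC = dTC/dq = 117 - 56q + 6q^2.
AVC is minimized where dAVC/dq = -28 + 4q = 0, at q = 7; min AVC = 117 - 28·7 + 2·7^2 = €19.
With P < min AVC (€13 < €19), every unit sold adds to the loss.
The firm minimizes its loss by shutting down and losing only its fixed cost of €501.

Shut down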